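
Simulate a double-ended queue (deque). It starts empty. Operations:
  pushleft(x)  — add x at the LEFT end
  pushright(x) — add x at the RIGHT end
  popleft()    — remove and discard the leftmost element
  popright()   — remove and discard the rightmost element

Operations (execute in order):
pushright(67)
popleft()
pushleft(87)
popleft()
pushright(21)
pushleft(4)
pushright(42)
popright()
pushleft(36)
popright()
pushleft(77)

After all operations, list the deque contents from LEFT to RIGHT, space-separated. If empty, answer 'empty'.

Answer: 77 36 4

Derivation:
pushright(67): [67]
popleft(): []
pushleft(87): [87]
popleft(): []
pushright(21): [21]
pushleft(4): [4, 21]
pushright(42): [4, 21, 42]
popright(): [4, 21]
pushleft(36): [36, 4, 21]
popright(): [36, 4]
pushleft(77): [77, 36, 4]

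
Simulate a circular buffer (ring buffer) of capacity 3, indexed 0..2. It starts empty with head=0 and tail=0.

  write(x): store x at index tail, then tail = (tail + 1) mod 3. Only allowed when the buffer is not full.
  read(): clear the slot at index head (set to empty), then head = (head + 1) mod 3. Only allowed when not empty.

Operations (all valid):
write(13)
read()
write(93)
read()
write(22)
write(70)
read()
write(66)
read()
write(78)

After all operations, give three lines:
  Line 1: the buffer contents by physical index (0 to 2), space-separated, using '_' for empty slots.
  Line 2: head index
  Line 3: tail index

Answer: _ 66 78
1
0

Derivation:
write(13): buf=[13 _ _], head=0, tail=1, size=1
read(): buf=[_ _ _], head=1, tail=1, size=0
write(93): buf=[_ 93 _], head=1, tail=2, size=1
read(): buf=[_ _ _], head=2, tail=2, size=0
write(22): buf=[_ _ 22], head=2, tail=0, size=1
write(70): buf=[70 _ 22], head=2, tail=1, size=2
read(): buf=[70 _ _], head=0, tail=1, size=1
write(66): buf=[70 66 _], head=0, tail=2, size=2
read(): buf=[_ 66 _], head=1, tail=2, size=1
write(78): buf=[_ 66 78], head=1, tail=0, size=2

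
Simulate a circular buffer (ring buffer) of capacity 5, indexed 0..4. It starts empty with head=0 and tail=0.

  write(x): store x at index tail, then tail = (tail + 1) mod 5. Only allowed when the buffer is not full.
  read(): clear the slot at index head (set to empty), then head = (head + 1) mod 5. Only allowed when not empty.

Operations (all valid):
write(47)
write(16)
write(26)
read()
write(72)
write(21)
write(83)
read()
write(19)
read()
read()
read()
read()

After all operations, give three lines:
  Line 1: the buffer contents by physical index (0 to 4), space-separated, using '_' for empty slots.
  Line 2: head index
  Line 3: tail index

write(47): buf=[47 _ _ _ _], head=0, tail=1, size=1
write(16): buf=[47 16 _ _ _], head=0, tail=2, size=2
write(26): buf=[47 16 26 _ _], head=0, tail=3, size=3
read(): buf=[_ 16 26 _ _], head=1, tail=3, size=2
write(72): buf=[_ 16 26 72 _], head=1, tail=4, size=3
write(21): buf=[_ 16 26 72 21], head=1, tail=0, size=4
write(83): buf=[83 16 26 72 21], head=1, tail=1, size=5
read(): buf=[83 _ 26 72 21], head=2, tail=1, size=4
write(19): buf=[83 19 26 72 21], head=2, tail=2, size=5
read(): buf=[83 19 _ 72 21], head=3, tail=2, size=4
read(): buf=[83 19 _ _ 21], head=4, tail=2, size=3
read(): buf=[83 19 _ _ _], head=0, tail=2, size=2
read(): buf=[_ 19 _ _ _], head=1, tail=2, size=1

Answer: _ 19 _ _ _
1
2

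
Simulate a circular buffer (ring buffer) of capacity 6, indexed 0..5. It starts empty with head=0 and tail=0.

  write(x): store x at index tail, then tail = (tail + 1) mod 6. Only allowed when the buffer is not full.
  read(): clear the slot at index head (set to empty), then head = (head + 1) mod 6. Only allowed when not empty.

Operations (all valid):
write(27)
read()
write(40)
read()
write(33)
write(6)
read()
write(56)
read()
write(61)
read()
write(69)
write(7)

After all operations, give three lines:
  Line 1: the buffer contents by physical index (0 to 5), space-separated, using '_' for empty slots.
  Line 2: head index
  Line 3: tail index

write(27): buf=[27 _ _ _ _ _], head=0, tail=1, size=1
read(): buf=[_ _ _ _ _ _], head=1, tail=1, size=0
write(40): buf=[_ 40 _ _ _ _], head=1, tail=2, size=1
read(): buf=[_ _ _ _ _ _], head=2, tail=2, size=0
write(33): buf=[_ _ 33 _ _ _], head=2, tail=3, size=1
write(6): buf=[_ _ 33 6 _ _], head=2, tail=4, size=2
read(): buf=[_ _ _ 6 _ _], head=3, tail=4, size=1
write(56): buf=[_ _ _ 6 56 _], head=3, tail=5, size=2
read(): buf=[_ _ _ _ 56 _], head=4, tail=5, size=1
write(61): buf=[_ _ _ _ 56 61], head=4, tail=0, size=2
read(): buf=[_ _ _ _ _ 61], head=5, tail=0, size=1
write(69): buf=[69 _ _ _ _ 61], head=5, tail=1, size=2
write(7): buf=[69 7 _ _ _ 61], head=5, tail=2, size=3

Answer: 69 7 _ _ _ 61
5
2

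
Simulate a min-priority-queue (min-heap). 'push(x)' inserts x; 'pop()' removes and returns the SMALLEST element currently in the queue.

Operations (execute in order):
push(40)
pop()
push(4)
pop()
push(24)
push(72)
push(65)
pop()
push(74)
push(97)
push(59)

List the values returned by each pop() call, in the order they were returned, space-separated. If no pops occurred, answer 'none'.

Answer: 40 4 24

Derivation:
push(40): heap contents = [40]
pop() → 40: heap contents = []
push(4): heap contents = [4]
pop() → 4: heap contents = []
push(24): heap contents = [24]
push(72): heap contents = [24, 72]
push(65): heap contents = [24, 65, 72]
pop() → 24: heap contents = [65, 72]
push(74): heap contents = [65, 72, 74]
push(97): heap contents = [65, 72, 74, 97]
push(59): heap contents = [59, 65, 72, 74, 97]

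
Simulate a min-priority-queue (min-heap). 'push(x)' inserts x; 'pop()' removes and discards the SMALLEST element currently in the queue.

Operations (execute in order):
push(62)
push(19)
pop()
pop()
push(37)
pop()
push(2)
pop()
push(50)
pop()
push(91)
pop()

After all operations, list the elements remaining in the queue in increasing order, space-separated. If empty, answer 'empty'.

push(62): heap contents = [62]
push(19): heap contents = [19, 62]
pop() → 19: heap contents = [62]
pop() → 62: heap contents = []
push(37): heap contents = [37]
pop() → 37: heap contents = []
push(2): heap contents = [2]
pop() → 2: heap contents = []
push(50): heap contents = [50]
pop() → 50: heap contents = []
push(91): heap contents = [91]
pop() → 91: heap contents = []

Answer: empty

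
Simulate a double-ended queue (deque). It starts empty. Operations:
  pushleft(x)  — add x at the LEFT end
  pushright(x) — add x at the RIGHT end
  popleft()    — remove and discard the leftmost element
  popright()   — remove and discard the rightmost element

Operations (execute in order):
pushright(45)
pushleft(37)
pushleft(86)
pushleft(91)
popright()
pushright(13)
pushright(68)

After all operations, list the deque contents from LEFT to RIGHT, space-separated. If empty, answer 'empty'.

Answer: 91 86 37 13 68

Derivation:
pushright(45): [45]
pushleft(37): [37, 45]
pushleft(86): [86, 37, 45]
pushleft(91): [91, 86, 37, 45]
popright(): [91, 86, 37]
pushright(13): [91, 86, 37, 13]
pushright(68): [91, 86, 37, 13, 68]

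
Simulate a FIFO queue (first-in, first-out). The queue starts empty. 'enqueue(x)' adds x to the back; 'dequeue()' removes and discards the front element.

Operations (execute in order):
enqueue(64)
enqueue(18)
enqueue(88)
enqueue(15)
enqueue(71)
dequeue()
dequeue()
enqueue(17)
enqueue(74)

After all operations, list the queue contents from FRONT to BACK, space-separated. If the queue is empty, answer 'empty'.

enqueue(64): [64]
enqueue(18): [64, 18]
enqueue(88): [64, 18, 88]
enqueue(15): [64, 18, 88, 15]
enqueue(71): [64, 18, 88, 15, 71]
dequeue(): [18, 88, 15, 71]
dequeue(): [88, 15, 71]
enqueue(17): [88, 15, 71, 17]
enqueue(74): [88, 15, 71, 17, 74]

Answer: 88 15 71 17 74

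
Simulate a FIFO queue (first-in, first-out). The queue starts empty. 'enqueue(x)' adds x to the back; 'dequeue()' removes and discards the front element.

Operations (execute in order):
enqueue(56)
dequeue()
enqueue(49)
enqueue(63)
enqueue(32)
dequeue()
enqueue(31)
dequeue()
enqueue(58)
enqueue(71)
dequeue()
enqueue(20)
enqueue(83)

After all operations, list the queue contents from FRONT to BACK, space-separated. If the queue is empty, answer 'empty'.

enqueue(56): [56]
dequeue(): []
enqueue(49): [49]
enqueue(63): [49, 63]
enqueue(32): [49, 63, 32]
dequeue(): [63, 32]
enqueue(31): [63, 32, 31]
dequeue(): [32, 31]
enqueue(58): [32, 31, 58]
enqueue(71): [32, 31, 58, 71]
dequeue(): [31, 58, 71]
enqueue(20): [31, 58, 71, 20]
enqueue(83): [31, 58, 71, 20, 83]

Answer: 31 58 71 20 83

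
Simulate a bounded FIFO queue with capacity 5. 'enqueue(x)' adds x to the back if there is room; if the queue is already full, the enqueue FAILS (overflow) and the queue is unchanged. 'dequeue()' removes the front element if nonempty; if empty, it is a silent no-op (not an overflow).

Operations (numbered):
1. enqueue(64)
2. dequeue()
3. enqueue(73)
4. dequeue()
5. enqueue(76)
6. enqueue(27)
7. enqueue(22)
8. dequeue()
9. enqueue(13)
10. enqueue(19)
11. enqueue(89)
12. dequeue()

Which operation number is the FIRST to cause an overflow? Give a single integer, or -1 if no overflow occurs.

Answer: -1

Derivation:
1. enqueue(64): size=1
2. dequeue(): size=0
3. enqueue(73): size=1
4. dequeue(): size=0
5. enqueue(76): size=1
6. enqueue(27): size=2
7. enqueue(22): size=3
8. dequeue(): size=2
9. enqueue(13): size=3
10. enqueue(19): size=4
11. enqueue(89): size=5
12. dequeue(): size=4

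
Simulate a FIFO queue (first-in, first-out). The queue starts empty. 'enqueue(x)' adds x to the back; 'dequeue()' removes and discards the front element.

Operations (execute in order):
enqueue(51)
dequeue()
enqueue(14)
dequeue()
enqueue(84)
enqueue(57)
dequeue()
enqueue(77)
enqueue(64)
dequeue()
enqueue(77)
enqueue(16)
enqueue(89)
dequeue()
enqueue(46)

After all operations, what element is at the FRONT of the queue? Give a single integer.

enqueue(51): queue = [51]
dequeue(): queue = []
enqueue(14): queue = [14]
dequeue(): queue = []
enqueue(84): queue = [84]
enqueue(57): queue = [84, 57]
dequeue(): queue = [57]
enqueue(77): queue = [57, 77]
enqueue(64): queue = [57, 77, 64]
dequeue(): queue = [77, 64]
enqueue(77): queue = [77, 64, 77]
enqueue(16): queue = [77, 64, 77, 16]
enqueue(89): queue = [77, 64, 77, 16, 89]
dequeue(): queue = [64, 77, 16, 89]
enqueue(46): queue = [64, 77, 16, 89, 46]

Answer: 64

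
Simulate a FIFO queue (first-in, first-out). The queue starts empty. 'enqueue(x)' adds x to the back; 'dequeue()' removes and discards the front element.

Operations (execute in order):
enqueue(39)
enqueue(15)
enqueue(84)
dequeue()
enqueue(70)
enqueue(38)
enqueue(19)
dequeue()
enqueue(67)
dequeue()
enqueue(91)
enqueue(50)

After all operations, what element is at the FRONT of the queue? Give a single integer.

enqueue(39): queue = [39]
enqueue(15): queue = [39, 15]
enqueue(84): queue = [39, 15, 84]
dequeue(): queue = [15, 84]
enqueue(70): queue = [15, 84, 70]
enqueue(38): queue = [15, 84, 70, 38]
enqueue(19): queue = [15, 84, 70, 38, 19]
dequeue(): queue = [84, 70, 38, 19]
enqueue(67): queue = [84, 70, 38, 19, 67]
dequeue(): queue = [70, 38, 19, 67]
enqueue(91): queue = [70, 38, 19, 67, 91]
enqueue(50): queue = [70, 38, 19, 67, 91, 50]

Answer: 70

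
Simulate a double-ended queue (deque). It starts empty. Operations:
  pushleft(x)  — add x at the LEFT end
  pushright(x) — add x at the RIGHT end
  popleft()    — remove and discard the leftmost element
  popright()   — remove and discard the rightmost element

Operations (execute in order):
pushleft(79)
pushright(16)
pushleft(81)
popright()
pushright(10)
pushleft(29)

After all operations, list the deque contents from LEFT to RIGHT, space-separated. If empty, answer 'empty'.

pushleft(79): [79]
pushright(16): [79, 16]
pushleft(81): [81, 79, 16]
popright(): [81, 79]
pushright(10): [81, 79, 10]
pushleft(29): [29, 81, 79, 10]

Answer: 29 81 79 10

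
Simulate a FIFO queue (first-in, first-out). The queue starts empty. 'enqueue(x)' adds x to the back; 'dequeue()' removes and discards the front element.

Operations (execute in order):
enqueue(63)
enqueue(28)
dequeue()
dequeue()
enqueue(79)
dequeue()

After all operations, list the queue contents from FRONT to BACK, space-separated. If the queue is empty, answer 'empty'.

Answer: empty

Derivation:
enqueue(63): [63]
enqueue(28): [63, 28]
dequeue(): [28]
dequeue(): []
enqueue(79): [79]
dequeue(): []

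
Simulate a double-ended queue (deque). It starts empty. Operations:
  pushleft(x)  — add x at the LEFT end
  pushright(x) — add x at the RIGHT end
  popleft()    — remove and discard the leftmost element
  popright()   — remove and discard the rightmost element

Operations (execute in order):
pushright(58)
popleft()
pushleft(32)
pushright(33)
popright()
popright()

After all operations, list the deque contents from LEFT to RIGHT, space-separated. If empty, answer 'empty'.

Answer: empty

Derivation:
pushright(58): [58]
popleft(): []
pushleft(32): [32]
pushright(33): [32, 33]
popright(): [32]
popright(): []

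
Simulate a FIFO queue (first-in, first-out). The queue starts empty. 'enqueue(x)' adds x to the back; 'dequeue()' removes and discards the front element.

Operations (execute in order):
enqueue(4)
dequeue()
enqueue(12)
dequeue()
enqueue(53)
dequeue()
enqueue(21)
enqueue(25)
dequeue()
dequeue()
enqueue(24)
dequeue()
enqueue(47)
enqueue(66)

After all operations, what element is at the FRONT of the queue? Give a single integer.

Answer: 47

Derivation:
enqueue(4): queue = [4]
dequeue(): queue = []
enqueue(12): queue = [12]
dequeue(): queue = []
enqueue(53): queue = [53]
dequeue(): queue = []
enqueue(21): queue = [21]
enqueue(25): queue = [21, 25]
dequeue(): queue = [25]
dequeue(): queue = []
enqueue(24): queue = [24]
dequeue(): queue = []
enqueue(47): queue = [47]
enqueue(66): queue = [47, 66]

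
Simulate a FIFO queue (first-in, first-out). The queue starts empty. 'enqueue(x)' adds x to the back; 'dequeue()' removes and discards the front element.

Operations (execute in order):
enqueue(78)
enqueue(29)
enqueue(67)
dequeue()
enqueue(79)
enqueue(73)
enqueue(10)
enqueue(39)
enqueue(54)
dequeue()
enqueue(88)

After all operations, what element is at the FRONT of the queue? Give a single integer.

Answer: 67

Derivation:
enqueue(78): queue = [78]
enqueue(29): queue = [78, 29]
enqueue(67): queue = [78, 29, 67]
dequeue(): queue = [29, 67]
enqueue(79): queue = [29, 67, 79]
enqueue(73): queue = [29, 67, 79, 73]
enqueue(10): queue = [29, 67, 79, 73, 10]
enqueue(39): queue = [29, 67, 79, 73, 10, 39]
enqueue(54): queue = [29, 67, 79, 73, 10, 39, 54]
dequeue(): queue = [67, 79, 73, 10, 39, 54]
enqueue(88): queue = [67, 79, 73, 10, 39, 54, 88]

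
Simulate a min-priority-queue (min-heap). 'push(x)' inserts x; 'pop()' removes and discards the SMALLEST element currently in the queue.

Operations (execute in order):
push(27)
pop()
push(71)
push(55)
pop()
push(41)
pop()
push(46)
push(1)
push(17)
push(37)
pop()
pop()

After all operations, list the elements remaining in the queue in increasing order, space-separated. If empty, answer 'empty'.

Answer: 37 46 71

Derivation:
push(27): heap contents = [27]
pop() → 27: heap contents = []
push(71): heap contents = [71]
push(55): heap contents = [55, 71]
pop() → 55: heap contents = [71]
push(41): heap contents = [41, 71]
pop() → 41: heap contents = [71]
push(46): heap contents = [46, 71]
push(1): heap contents = [1, 46, 71]
push(17): heap contents = [1, 17, 46, 71]
push(37): heap contents = [1, 17, 37, 46, 71]
pop() → 1: heap contents = [17, 37, 46, 71]
pop() → 17: heap contents = [37, 46, 71]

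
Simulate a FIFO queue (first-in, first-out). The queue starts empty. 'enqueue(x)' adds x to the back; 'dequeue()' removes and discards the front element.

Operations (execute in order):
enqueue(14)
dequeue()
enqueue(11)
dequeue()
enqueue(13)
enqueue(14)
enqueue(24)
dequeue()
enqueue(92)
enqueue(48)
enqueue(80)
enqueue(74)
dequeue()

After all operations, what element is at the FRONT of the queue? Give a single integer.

Answer: 24

Derivation:
enqueue(14): queue = [14]
dequeue(): queue = []
enqueue(11): queue = [11]
dequeue(): queue = []
enqueue(13): queue = [13]
enqueue(14): queue = [13, 14]
enqueue(24): queue = [13, 14, 24]
dequeue(): queue = [14, 24]
enqueue(92): queue = [14, 24, 92]
enqueue(48): queue = [14, 24, 92, 48]
enqueue(80): queue = [14, 24, 92, 48, 80]
enqueue(74): queue = [14, 24, 92, 48, 80, 74]
dequeue(): queue = [24, 92, 48, 80, 74]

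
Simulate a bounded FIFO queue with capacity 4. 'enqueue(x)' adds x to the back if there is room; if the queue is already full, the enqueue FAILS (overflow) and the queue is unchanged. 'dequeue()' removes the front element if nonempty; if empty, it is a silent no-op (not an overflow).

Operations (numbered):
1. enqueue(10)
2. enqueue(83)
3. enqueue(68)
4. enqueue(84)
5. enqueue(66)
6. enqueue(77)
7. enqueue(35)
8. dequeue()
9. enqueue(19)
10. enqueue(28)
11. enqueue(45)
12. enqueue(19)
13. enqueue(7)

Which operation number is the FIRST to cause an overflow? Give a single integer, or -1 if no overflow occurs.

Answer: 5

Derivation:
1. enqueue(10): size=1
2. enqueue(83): size=2
3. enqueue(68): size=3
4. enqueue(84): size=4
5. enqueue(66): size=4=cap → OVERFLOW (fail)
6. enqueue(77): size=4=cap → OVERFLOW (fail)
7. enqueue(35): size=4=cap → OVERFLOW (fail)
8. dequeue(): size=3
9. enqueue(19): size=4
10. enqueue(28): size=4=cap → OVERFLOW (fail)
11. enqueue(45): size=4=cap → OVERFLOW (fail)
12. enqueue(19): size=4=cap → OVERFLOW (fail)
13. enqueue(7): size=4=cap → OVERFLOW (fail)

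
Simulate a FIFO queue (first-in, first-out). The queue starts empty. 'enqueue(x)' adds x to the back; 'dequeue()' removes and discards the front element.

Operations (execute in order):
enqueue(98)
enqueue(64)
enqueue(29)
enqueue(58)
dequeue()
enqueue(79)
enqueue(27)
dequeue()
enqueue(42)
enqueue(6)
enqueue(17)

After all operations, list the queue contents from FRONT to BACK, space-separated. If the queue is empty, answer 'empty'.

Answer: 29 58 79 27 42 6 17

Derivation:
enqueue(98): [98]
enqueue(64): [98, 64]
enqueue(29): [98, 64, 29]
enqueue(58): [98, 64, 29, 58]
dequeue(): [64, 29, 58]
enqueue(79): [64, 29, 58, 79]
enqueue(27): [64, 29, 58, 79, 27]
dequeue(): [29, 58, 79, 27]
enqueue(42): [29, 58, 79, 27, 42]
enqueue(6): [29, 58, 79, 27, 42, 6]
enqueue(17): [29, 58, 79, 27, 42, 6, 17]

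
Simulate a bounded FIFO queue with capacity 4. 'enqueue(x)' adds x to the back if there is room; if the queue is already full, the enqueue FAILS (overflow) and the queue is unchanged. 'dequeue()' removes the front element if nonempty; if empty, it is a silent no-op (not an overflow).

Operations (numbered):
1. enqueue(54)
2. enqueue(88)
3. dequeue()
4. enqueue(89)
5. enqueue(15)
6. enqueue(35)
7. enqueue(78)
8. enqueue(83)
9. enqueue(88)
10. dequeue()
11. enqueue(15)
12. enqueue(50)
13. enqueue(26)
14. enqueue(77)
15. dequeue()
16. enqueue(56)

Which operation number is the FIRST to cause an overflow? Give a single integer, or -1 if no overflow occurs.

1. enqueue(54): size=1
2. enqueue(88): size=2
3. dequeue(): size=1
4. enqueue(89): size=2
5. enqueue(15): size=3
6. enqueue(35): size=4
7. enqueue(78): size=4=cap → OVERFLOW (fail)
8. enqueue(83): size=4=cap → OVERFLOW (fail)
9. enqueue(88): size=4=cap → OVERFLOW (fail)
10. dequeue(): size=3
11. enqueue(15): size=4
12. enqueue(50): size=4=cap → OVERFLOW (fail)
13. enqueue(26): size=4=cap → OVERFLOW (fail)
14. enqueue(77): size=4=cap → OVERFLOW (fail)
15. dequeue(): size=3
16. enqueue(56): size=4

Answer: 7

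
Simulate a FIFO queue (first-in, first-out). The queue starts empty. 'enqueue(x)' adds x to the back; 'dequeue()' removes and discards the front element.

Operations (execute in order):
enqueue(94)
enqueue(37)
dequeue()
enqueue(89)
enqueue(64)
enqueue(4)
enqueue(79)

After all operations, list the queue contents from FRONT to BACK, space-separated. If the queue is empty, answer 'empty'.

enqueue(94): [94]
enqueue(37): [94, 37]
dequeue(): [37]
enqueue(89): [37, 89]
enqueue(64): [37, 89, 64]
enqueue(4): [37, 89, 64, 4]
enqueue(79): [37, 89, 64, 4, 79]

Answer: 37 89 64 4 79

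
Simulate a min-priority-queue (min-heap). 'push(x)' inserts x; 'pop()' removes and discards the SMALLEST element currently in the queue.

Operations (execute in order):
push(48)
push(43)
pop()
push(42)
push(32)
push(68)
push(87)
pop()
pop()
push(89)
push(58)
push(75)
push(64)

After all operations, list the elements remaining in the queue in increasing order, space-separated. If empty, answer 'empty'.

Answer: 48 58 64 68 75 87 89

Derivation:
push(48): heap contents = [48]
push(43): heap contents = [43, 48]
pop() → 43: heap contents = [48]
push(42): heap contents = [42, 48]
push(32): heap contents = [32, 42, 48]
push(68): heap contents = [32, 42, 48, 68]
push(87): heap contents = [32, 42, 48, 68, 87]
pop() → 32: heap contents = [42, 48, 68, 87]
pop() → 42: heap contents = [48, 68, 87]
push(89): heap contents = [48, 68, 87, 89]
push(58): heap contents = [48, 58, 68, 87, 89]
push(75): heap contents = [48, 58, 68, 75, 87, 89]
push(64): heap contents = [48, 58, 64, 68, 75, 87, 89]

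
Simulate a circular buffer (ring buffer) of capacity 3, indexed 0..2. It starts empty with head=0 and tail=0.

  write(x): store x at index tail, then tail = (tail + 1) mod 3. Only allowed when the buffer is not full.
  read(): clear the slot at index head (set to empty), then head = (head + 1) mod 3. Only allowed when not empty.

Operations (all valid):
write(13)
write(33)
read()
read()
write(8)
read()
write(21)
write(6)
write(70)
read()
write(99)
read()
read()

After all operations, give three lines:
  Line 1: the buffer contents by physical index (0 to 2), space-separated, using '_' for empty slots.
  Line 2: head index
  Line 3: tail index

Answer: 99 _ _
0
1

Derivation:
write(13): buf=[13 _ _], head=0, tail=1, size=1
write(33): buf=[13 33 _], head=0, tail=2, size=2
read(): buf=[_ 33 _], head=1, tail=2, size=1
read(): buf=[_ _ _], head=2, tail=2, size=0
write(8): buf=[_ _ 8], head=2, tail=0, size=1
read(): buf=[_ _ _], head=0, tail=0, size=0
write(21): buf=[21 _ _], head=0, tail=1, size=1
write(6): buf=[21 6 _], head=0, tail=2, size=2
write(70): buf=[21 6 70], head=0, tail=0, size=3
read(): buf=[_ 6 70], head=1, tail=0, size=2
write(99): buf=[99 6 70], head=1, tail=1, size=3
read(): buf=[99 _ 70], head=2, tail=1, size=2
read(): buf=[99 _ _], head=0, tail=1, size=1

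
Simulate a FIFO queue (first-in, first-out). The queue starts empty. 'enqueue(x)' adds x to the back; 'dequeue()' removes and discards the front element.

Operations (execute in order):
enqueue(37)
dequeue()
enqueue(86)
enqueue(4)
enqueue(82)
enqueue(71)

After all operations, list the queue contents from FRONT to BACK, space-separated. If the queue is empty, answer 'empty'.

Answer: 86 4 82 71

Derivation:
enqueue(37): [37]
dequeue(): []
enqueue(86): [86]
enqueue(4): [86, 4]
enqueue(82): [86, 4, 82]
enqueue(71): [86, 4, 82, 71]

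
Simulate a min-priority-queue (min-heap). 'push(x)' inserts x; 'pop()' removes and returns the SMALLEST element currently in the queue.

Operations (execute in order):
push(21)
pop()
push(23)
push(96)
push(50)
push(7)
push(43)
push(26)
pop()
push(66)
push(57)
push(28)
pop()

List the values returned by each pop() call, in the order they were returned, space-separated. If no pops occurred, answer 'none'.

Answer: 21 7 23

Derivation:
push(21): heap contents = [21]
pop() → 21: heap contents = []
push(23): heap contents = [23]
push(96): heap contents = [23, 96]
push(50): heap contents = [23, 50, 96]
push(7): heap contents = [7, 23, 50, 96]
push(43): heap contents = [7, 23, 43, 50, 96]
push(26): heap contents = [7, 23, 26, 43, 50, 96]
pop() → 7: heap contents = [23, 26, 43, 50, 96]
push(66): heap contents = [23, 26, 43, 50, 66, 96]
push(57): heap contents = [23, 26, 43, 50, 57, 66, 96]
push(28): heap contents = [23, 26, 28, 43, 50, 57, 66, 96]
pop() → 23: heap contents = [26, 28, 43, 50, 57, 66, 96]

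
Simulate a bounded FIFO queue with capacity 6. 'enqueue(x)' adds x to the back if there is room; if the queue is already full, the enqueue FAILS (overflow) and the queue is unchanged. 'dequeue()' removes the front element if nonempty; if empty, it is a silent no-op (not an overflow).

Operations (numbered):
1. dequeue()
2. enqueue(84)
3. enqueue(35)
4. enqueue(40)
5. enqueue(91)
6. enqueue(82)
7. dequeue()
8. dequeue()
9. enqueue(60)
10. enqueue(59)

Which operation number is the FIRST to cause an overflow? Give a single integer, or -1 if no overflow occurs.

Answer: -1

Derivation:
1. dequeue(): empty, no-op, size=0
2. enqueue(84): size=1
3. enqueue(35): size=2
4. enqueue(40): size=3
5. enqueue(91): size=4
6. enqueue(82): size=5
7. dequeue(): size=4
8. dequeue(): size=3
9. enqueue(60): size=4
10. enqueue(59): size=5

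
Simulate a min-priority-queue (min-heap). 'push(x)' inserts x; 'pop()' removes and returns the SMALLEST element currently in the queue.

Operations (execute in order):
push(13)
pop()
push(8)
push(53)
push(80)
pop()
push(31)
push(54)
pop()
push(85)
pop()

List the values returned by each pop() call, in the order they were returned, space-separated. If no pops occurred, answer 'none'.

Answer: 13 8 31 53

Derivation:
push(13): heap contents = [13]
pop() → 13: heap contents = []
push(8): heap contents = [8]
push(53): heap contents = [8, 53]
push(80): heap contents = [8, 53, 80]
pop() → 8: heap contents = [53, 80]
push(31): heap contents = [31, 53, 80]
push(54): heap contents = [31, 53, 54, 80]
pop() → 31: heap contents = [53, 54, 80]
push(85): heap contents = [53, 54, 80, 85]
pop() → 53: heap contents = [54, 80, 85]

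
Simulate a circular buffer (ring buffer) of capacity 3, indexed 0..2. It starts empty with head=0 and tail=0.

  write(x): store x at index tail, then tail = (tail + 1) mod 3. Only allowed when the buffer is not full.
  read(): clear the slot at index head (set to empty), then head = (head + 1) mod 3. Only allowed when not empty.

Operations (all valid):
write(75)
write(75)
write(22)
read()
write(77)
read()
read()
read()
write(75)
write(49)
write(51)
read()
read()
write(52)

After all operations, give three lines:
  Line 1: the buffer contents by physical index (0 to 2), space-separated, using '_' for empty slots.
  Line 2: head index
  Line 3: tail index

write(75): buf=[75 _ _], head=0, tail=1, size=1
write(75): buf=[75 75 _], head=0, tail=2, size=2
write(22): buf=[75 75 22], head=0, tail=0, size=3
read(): buf=[_ 75 22], head=1, tail=0, size=2
write(77): buf=[77 75 22], head=1, tail=1, size=3
read(): buf=[77 _ 22], head=2, tail=1, size=2
read(): buf=[77 _ _], head=0, tail=1, size=1
read(): buf=[_ _ _], head=1, tail=1, size=0
write(75): buf=[_ 75 _], head=1, tail=2, size=1
write(49): buf=[_ 75 49], head=1, tail=0, size=2
write(51): buf=[51 75 49], head=1, tail=1, size=3
read(): buf=[51 _ 49], head=2, tail=1, size=2
read(): buf=[51 _ _], head=0, tail=1, size=1
write(52): buf=[51 52 _], head=0, tail=2, size=2

Answer: 51 52 _
0
2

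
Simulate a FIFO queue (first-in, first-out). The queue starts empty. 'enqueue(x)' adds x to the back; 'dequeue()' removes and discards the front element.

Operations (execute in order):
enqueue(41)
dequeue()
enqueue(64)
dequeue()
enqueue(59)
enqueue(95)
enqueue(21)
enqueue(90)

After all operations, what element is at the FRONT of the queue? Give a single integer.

Answer: 59

Derivation:
enqueue(41): queue = [41]
dequeue(): queue = []
enqueue(64): queue = [64]
dequeue(): queue = []
enqueue(59): queue = [59]
enqueue(95): queue = [59, 95]
enqueue(21): queue = [59, 95, 21]
enqueue(90): queue = [59, 95, 21, 90]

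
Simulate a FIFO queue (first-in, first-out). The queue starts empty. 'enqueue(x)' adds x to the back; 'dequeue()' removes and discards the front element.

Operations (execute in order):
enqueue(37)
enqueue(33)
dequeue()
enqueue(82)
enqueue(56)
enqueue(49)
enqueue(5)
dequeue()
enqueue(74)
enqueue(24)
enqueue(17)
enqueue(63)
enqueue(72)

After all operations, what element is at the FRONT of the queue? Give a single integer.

Answer: 82

Derivation:
enqueue(37): queue = [37]
enqueue(33): queue = [37, 33]
dequeue(): queue = [33]
enqueue(82): queue = [33, 82]
enqueue(56): queue = [33, 82, 56]
enqueue(49): queue = [33, 82, 56, 49]
enqueue(5): queue = [33, 82, 56, 49, 5]
dequeue(): queue = [82, 56, 49, 5]
enqueue(74): queue = [82, 56, 49, 5, 74]
enqueue(24): queue = [82, 56, 49, 5, 74, 24]
enqueue(17): queue = [82, 56, 49, 5, 74, 24, 17]
enqueue(63): queue = [82, 56, 49, 5, 74, 24, 17, 63]
enqueue(72): queue = [82, 56, 49, 5, 74, 24, 17, 63, 72]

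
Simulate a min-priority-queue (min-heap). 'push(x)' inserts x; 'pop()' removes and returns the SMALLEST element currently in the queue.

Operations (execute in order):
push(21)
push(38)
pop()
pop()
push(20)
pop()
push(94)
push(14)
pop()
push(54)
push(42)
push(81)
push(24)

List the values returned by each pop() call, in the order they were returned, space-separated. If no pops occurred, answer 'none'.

push(21): heap contents = [21]
push(38): heap contents = [21, 38]
pop() → 21: heap contents = [38]
pop() → 38: heap contents = []
push(20): heap contents = [20]
pop() → 20: heap contents = []
push(94): heap contents = [94]
push(14): heap contents = [14, 94]
pop() → 14: heap contents = [94]
push(54): heap contents = [54, 94]
push(42): heap contents = [42, 54, 94]
push(81): heap contents = [42, 54, 81, 94]
push(24): heap contents = [24, 42, 54, 81, 94]

Answer: 21 38 20 14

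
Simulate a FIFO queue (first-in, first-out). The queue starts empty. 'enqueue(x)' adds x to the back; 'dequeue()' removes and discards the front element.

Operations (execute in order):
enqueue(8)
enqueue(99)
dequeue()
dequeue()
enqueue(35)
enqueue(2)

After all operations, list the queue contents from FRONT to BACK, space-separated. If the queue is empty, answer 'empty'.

Answer: 35 2

Derivation:
enqueue(8): [8]
enqueue(99): [8, 99]
dequeue(): [99]
dequeue(): []
enqueue(35): [35]
enqueue(2): [35, 2]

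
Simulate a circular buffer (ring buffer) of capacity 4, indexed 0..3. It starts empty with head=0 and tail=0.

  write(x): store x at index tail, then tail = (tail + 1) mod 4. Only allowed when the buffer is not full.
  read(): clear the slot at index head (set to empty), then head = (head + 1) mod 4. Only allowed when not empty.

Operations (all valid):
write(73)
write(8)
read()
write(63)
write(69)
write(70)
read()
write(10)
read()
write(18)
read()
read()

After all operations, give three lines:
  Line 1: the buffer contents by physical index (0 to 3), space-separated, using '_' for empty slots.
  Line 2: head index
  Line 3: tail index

Answer: _ 10 18 _
1
3

Derivation:
write(73): buf=[73 _ _ _], head=0, tail=1, size=1
write(8): buf=[73 8 _ _], head=0, tail=2, size=2
read(): buf=[_ 8 _ _], head=1, tail=2, size=1
write(63): buf=[_ 8 63 _], head=1, tail=3, size=2
write(69): buf=[_ 8 63 69], head=1, tail=0, size=3
write(70): buf=[70 8 63 69], head=1, tail=1, size=4
read(): buf=[70 _ 63 69], head=2, tail=1, size=3
write(10): buf=[70 10 63 69], head=2, tail=2, size=4
read(): buf=[70 10 _ 69], head=3, tail=2, size=3
write(18): buf=[70 10 18 69], head=3, tail=3, size=4
read(): buf=[70 10 18 _], head=0, tail=3, size=3
read(): buf=[_ 10 18 _], head=1, tail=3, size=2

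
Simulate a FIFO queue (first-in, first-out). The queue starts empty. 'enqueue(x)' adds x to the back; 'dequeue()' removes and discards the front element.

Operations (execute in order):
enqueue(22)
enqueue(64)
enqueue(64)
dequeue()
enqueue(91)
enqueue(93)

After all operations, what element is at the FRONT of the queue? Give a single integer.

enqueue(22): queue = [22]
enqueue(64): queue = [22, 64]
enqueue(64): queue = [22, 64, 64]
dequeue(): queue = [64, 64]
enqueue(91): queue = [64, 64, 91]
enqueue(93): queue = [64, 64, 91, 93]

Answer: 64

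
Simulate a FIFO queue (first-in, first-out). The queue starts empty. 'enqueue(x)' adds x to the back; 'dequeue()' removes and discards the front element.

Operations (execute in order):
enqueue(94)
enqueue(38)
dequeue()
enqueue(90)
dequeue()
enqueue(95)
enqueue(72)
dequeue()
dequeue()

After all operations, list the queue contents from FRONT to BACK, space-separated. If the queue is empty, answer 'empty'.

Answer: 72

Derivation:
enqueue(94): [94]
enqueue(38): [94, 38]
dequeue(): [38]
enqueue(90): [38, 90]
dequeue(): [90]
enqueue(95): [90, 95]
enqueue(72): [90, 95, 72]
dequeue(): [95, 72]
dequeue(): [72]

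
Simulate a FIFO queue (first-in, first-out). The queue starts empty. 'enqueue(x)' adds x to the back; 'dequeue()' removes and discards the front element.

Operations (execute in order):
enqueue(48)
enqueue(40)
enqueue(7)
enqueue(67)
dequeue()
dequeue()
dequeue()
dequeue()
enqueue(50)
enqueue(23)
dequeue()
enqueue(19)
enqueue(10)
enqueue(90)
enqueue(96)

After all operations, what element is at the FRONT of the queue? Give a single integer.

Answer: 23

Derivation:
enqueue(48): queue = [48]
enqueue(40): queue = [48, 40]
enqueue(7): queue = [48, 40, 7]
enqueue(67): queue = [48, 40, 7, 67]
dequeue(): queue = [40, 7, 67]
dequeue(): queue = [7, 67]
dequeue(): queue = [67]
dequeue(): queue = []
enqueue(50): queue = [50]
enqueue(23): queue = [50, 23]
dequeue(): queue = [23]
enqueue(19): queue = [23, 19]
enqueue(10): queue = [23, 19, 10]
enqueue(90): queue = [23, 19, 10, 90]
enqueue(96): queue = [23, 19, 10, 90, 96]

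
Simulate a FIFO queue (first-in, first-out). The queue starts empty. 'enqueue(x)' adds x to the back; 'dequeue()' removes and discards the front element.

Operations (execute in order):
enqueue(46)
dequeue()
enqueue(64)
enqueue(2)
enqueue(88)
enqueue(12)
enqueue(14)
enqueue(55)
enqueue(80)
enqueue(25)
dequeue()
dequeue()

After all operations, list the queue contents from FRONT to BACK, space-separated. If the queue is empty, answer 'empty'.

enqueue(46): [46]
dequeue(): []
enqueue(64): [64]
enqueue(2): [64, 2]
enqueue(88): [64, 2, 88]
enqueue(12): [64, 2, 88, 12]
enqueue(14): [64, 2, 88, 12, 14]
enqueue(55): [64, 2, 88, 12, 14, 55]
enqueue(80): [64, 2, 88, 12, 14, 55, 80]
enqueue(25): [64, 2, 88, 12, 14, 55, 80, 25]
dequeue(): [2, 88, 12, 14, 55, 80, 25]
dequeue(): [88, 12, 14, 55, 80, 25]

Answer: 88 12 14 55 80 25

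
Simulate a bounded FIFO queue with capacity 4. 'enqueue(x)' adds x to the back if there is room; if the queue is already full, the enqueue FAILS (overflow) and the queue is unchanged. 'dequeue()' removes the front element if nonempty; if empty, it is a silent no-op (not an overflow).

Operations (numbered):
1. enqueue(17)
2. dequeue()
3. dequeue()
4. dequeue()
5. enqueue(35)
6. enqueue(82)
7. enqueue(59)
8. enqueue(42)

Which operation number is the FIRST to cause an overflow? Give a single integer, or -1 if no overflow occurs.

Answer: -1

Derivation:
1. enqueue(17): size=1
2. dequeue(): size=0
3. dequeue(): empty, no-op, size=0
4. dequeue(): empty, no-op, size=0
5. enqueue(35): size=1
6. enqueue(82): size=2
7. enqueue(59): size=3
8. enqueue(42): size=4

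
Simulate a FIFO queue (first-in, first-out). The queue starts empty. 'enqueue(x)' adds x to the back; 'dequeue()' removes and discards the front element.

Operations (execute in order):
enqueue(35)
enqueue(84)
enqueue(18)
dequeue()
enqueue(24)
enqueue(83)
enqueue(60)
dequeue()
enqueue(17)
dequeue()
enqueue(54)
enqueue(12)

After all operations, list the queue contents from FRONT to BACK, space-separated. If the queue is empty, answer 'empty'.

enqueue(35): [35]
enqueue(84): [35, 84]
enqueue(18): [35, 84, 18]
dequeue(): [84, 18]
enqueue(24): [84, 18, 24]
enqueue(83): [84, 18, 24, 83]
enqueue(60): [84, 18, 24, 83, 60]
dequeue(): [18, 24, 83, 60]
enqueue(17): [18, 24, 83, 60, 17]
dequeue(): [24, 83, 60, 17]
enqueue(54): [24, 83, 60, 17, 54]
enqueue(12): [24, 83, 60, 17, 54, 12]

Answer: 24 83 60 17 54 12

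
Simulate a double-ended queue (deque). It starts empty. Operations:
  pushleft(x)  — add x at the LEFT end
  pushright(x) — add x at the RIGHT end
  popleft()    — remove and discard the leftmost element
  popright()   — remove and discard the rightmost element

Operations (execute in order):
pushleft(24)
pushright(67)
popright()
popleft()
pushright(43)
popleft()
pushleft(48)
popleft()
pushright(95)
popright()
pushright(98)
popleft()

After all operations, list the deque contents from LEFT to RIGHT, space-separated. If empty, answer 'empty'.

Answer: empty

Derivation:
pushleft(24): [24]
pushright(67): [24, 67]
popright(): [24]
popleft(): []
pushright(43): [43]
popleft(): []
pushleft(48): [48]
popleft(): []
pushright(95): [95]
popright(): []
pushright(98): [98]
popleft(): []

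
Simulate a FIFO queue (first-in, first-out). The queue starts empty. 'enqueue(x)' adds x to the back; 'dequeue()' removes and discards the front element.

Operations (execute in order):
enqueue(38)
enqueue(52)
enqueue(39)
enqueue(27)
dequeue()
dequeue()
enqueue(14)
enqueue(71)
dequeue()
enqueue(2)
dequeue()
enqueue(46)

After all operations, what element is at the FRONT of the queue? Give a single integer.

Answer: 14

Derivation:
enqueue(38): queue = [38]
enqueue(52): queue = [38, 52]
enqueue(39): queue = [38, 52, 39]
enqueue(27): queue = [38, 52, 39, 27]
dequeue(): queue = [52, 39, 27]
dequeue(): queue = [39, 27]
enqueue(14): queue = [39, 27, 14]
enqueue(71): queue = [39, 27, 14, 71]
dequeue(): queue = [27, 14, 71]
enqueue(2): queue = [27, 14, 71, 2]
dequeue(): queue = [14, 71, 2]
enqueue(46): queue = [14, 71, 2, 46]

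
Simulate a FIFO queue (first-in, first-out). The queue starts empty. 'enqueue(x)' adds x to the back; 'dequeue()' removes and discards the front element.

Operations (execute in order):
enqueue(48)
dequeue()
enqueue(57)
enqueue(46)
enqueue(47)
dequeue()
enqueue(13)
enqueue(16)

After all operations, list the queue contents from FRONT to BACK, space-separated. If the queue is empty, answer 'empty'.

Answer: 46 47 13 16

Derivation:
enqueue(48): [48]
dequeue(): []
enqueue(57): [57]
enqueue(46): [57, 46]
enqueue(47): [57, 46, 47]
dequeue(): [46, 47]
enqueue(13): [46, 47, 13]
enqueue(16): [46, 47, 13, 16]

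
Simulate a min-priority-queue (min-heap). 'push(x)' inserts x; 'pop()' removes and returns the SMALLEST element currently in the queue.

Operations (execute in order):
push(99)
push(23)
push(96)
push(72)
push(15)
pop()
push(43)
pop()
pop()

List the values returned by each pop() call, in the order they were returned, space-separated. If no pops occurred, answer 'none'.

Answer: 15 23 43

Derivation:
push(99): heap contents = [99]
push(23): heap contents = [23, 99]
push(96): heap contents = [23, 96, 99]
push(72): heap contents = [23, 72, 96, 99]
push(15): heap contents = [15, 23, 72, 96, 99]
pop() → 15: heap contents = [23, 72, 96, 99]
push(43): heap contents = [23, 43, 72, 96, 99]
pop() → 23: heap contents = [43, 72, 96, 99]
pop() → 43: heap contents = [72, 96, 99]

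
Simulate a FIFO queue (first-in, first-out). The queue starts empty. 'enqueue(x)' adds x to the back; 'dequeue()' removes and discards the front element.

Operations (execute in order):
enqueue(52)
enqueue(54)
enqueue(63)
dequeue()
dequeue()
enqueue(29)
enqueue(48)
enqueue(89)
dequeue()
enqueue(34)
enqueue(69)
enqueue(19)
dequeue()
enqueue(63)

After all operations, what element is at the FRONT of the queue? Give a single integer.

Answer: 48

Derivation:
enqueue(52): queue = [52]
enqueue(54): queue = [52, 54]
enqueue(63): queue = [52, 54, 63]
dequeue(): queue = [54, 63]
dequeue(): queue = [63]
enqueue(29): queue = [63, 29]
enqueue(48): queue = [63, 29, 48]
enqueue(89): queue = [63, 29, 48, 89]
dequeue(): queue = [29, 48, 89]
enqueue(34): queue = [29, 48, 89, 34]
enqueue(69): queue = [29, 48, 89, 34, 69]
enqueue(19): queue = [29, 48, 89, 34, 69, 19]
dequeue(): queue = [48, 89, 34, 69, 19]
enqueue(63): queue = [48, 89, 34, 69, 19, 63]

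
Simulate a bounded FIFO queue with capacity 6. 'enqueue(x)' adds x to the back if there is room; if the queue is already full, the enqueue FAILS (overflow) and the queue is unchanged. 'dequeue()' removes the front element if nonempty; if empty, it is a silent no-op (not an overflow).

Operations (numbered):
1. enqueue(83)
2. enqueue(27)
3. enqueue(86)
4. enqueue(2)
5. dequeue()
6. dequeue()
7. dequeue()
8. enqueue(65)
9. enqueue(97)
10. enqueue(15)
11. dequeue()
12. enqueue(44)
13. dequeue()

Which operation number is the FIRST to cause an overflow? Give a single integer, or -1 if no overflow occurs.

Answer: -1

Derivation:
1. enqueue(83): size=1
2. enqueue(27): size=2
3. enqueue(86): size=3
4. enqueue(2): size=4
5. dequeue(): size=3
6. dequeue(): size=2
7. dequeue(): size=1
8. enqueue(65): size=2
9. enqueue(97): size=3
10. enqueue(15): size=4
11. dequeue(): size=3
12. enqueue(44): size=4
13. dequeue(): size=3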